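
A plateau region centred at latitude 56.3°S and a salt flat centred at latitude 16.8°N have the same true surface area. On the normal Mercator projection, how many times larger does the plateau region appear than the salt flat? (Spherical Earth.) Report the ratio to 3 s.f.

2.98

On Mercator, area is exaggerated by sec²φ = 1/cos²φ.
At 56.3°: sec²(56.3°) = 1/0.5548² = 3.248.
At 16.8°: sec²(16.8°) = 1/0.9573² = 1.091.
Ratio = 3.248/1.091 = cos²(16.8°)/cos²(56.3°) ≈ 2.98.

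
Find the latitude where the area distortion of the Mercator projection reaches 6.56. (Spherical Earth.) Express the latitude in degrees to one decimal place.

67.0°

Mercator areal scale is sec²φ.
sec²φ = 6.56  ⇒  cos²φ = 0.1524  ⇒  cos φ = 0.3904.
φ = arccos(0.3904) ≈ 67.0°.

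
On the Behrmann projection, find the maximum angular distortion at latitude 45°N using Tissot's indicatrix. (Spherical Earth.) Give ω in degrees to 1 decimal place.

23.1°

Behrmann is a cylindrical equal-area projection with standard parallels at ±30°. Cylindrical equal-area (φ₀ = 30°): h = cos φ / cos 30° along meridians, k = cos 30° / cos φ along parallels; h·k = 1.
At 45°: h = 0.8165, k = 1.225; principal scales a = 1.225, b = 0.8165.
sin(ω/2) = (a − b)/(a + b) = 0.4082/2.041 = 0.2000, so ω = 2 arcsin(0.2000) ≈ 23.1°.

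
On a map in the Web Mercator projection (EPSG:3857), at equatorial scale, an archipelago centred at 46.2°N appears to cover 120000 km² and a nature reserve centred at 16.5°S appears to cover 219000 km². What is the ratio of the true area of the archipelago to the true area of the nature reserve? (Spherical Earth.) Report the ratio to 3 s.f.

0.286

On Mercator the areal scale is sec²φ, so true area = apparent × cos²φ.
True area of archipelago: 120000 × cos²(46.2°) = 120000 × 0.4791 = 57490 km².
True area of nature reserve: 219000 × cos²(16.5°) = 219000 × 0.9193 = 201300 km².
Ratio = 57490 / 201300 ≈ 0.286.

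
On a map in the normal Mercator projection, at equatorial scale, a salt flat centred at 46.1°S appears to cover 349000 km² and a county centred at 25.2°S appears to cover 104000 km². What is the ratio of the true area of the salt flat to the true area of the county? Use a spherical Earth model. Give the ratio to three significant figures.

Since Mercator area scale is 1/cos²φ, the true area equals the apparent area multiplied by cos²φ.
True area of salt flat: 349000 × cos²(46.1°) = 349000 × 0.4808 = 167800 km².
True area of county: 104000 × cos²(25.2°) = 104000 × 0.8187 = 85150 km².
Ratio = 167800 / 85150 ≈ 1.97.

1.97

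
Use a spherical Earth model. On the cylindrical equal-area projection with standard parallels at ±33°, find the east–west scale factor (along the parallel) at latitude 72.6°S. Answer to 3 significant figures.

A cylindrical equal-area projection with standard parallel φ₀ has meridian scale h = cos φ / cos φ₀ and parallel scale k = cos φ₀ / cos φ (so areas are preserved, h·k = 1).
k = cos 33° / cos 72.6° = 0.8387/0.2990 = 2.805.

2.80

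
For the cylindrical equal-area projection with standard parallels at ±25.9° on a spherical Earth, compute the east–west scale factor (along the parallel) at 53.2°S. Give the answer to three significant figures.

1.50

For cylindrical equal-area with standard parallel φ₀, h = cos φ / cos φ₀ and k = cos φ₀ / cos φ, so h·k = 1.
k = cos 25.9° / cos 53.2° = 0.8996/0.5990 = 1.502.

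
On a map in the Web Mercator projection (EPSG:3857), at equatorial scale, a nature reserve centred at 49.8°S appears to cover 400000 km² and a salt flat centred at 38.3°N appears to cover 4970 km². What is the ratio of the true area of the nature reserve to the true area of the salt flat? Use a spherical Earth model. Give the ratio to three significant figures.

54.4

Since Mercator area scale is 1/cos²φ, the true area equals the apparent area multiplied by cos²φ.
True area of nature reserve: 400000 × cos²(49.8°) = 400000 × 0.4166 = 166600 km².
True area of salt flat: 4970 × cos²(38.3°) = 4970 × 0.6159 = 3061 km².
Ratio = 166600 / 3061 ≈ 54.4.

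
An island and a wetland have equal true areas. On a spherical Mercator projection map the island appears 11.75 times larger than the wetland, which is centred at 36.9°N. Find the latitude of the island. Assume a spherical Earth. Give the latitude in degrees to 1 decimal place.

On Mercator, (apparent₁)/(apparent₂) = sec²φ₁ / sec²φ₂ when true areas are equal.
cos²φ₂ / cos²φ₁ = 11.75  ⇒  cos φ₁ = cos 36.9° / √11.75 = 0.7997/3.428 = 0.2333.
φ₁ = arccos(0.2333) ≈ 76.5°.

76.5°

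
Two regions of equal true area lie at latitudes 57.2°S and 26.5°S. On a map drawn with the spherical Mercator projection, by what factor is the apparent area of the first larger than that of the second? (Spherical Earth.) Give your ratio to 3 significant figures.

2.73

Mercator is conformal with k = sec φ, so areal scale = k² = sec²φ.
At 57.2°: sec²(57.2°) = 1/0.5417² = 3.408.
At 26.5°: sec²(26.5°) = 1/0.8949² = 1.249.
Ratio = 3.408/1.249 = cos²(26.5°)/cos²(57.2°) ≈ 2.73.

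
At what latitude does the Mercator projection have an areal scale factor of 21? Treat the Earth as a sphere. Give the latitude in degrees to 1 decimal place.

Mercator areal scale is sec²φ.
sec²φ = 21  ⇒  cos²φ = 0.04762  ⇒  cos φ = 0.2182.
φ = arccos(0.2182) ≈ 77.4°.

77.4°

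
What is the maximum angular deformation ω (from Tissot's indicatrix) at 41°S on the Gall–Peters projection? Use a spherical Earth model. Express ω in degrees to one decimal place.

7.5°

The Gall–Peters projection is cylindrical equal-area with φ₀ = 45°. Cylindrical equal-area (φ₀ = 45°): h = cos φ / cos 45° along meridians, k = cos 45° / cos φ along parallels; h·k = 1.
At 41°: h = 1.067, k = 0.9369; principal scales a = 1.067, b = 0.9369.
sin(ω/2) = (a − b)/(a + b) = 0.1304/2.004 = 0.06506, so ω = 2 arcsin(0.06506) ≈ 7.5°.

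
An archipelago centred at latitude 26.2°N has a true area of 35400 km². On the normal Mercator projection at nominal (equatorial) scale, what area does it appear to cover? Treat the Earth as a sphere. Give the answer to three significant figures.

The Mercator projection is conformal; its linear scale factor is the same in every direction and equals sec φ = 1/cos φ.
Areal scale = k² = sec²φ = 1/cos²(26.2°) = 1/0.8973² = 1.242.
Apparent area = 35400 × 1.242 ≈ 44000 km².

44000 km²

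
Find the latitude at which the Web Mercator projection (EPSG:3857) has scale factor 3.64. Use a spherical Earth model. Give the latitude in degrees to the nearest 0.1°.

74.1°

Mercator scale is k = sec φ = 1/cos φ.
1/cos φ = 3.64  ⇒  cos φ = 0.2747  ⇒  φ = arccos(0.2747) ≈ 74.1°.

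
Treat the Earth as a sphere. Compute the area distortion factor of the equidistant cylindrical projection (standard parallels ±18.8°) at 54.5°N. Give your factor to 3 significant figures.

In the equirectangular projection with standard parallel φ₀ = 18.8° (x = Rλ cos φ₀, y = Rφ), meridians are true-scale (h = 1) and the parallel scale is k = cos φ₀ / cos φ.
Areal scale = h·k = 1 × cos φ₀ / cos φ; at 54.5°, h = 1.000, k = 1.630, so h·k = 1.630.

1.63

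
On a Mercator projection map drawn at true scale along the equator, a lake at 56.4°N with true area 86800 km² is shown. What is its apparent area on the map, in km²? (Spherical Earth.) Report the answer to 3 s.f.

283000 km²

Mercator is conformal, so the point scale is isotropic: h = k = sec φ = 1/cos φ.
Areal scale = k² = sec²φ = 1/cos²(56.4°) = 1/0.5534² = 3.265.
Apparent area = 86800 × 3.265 ≈ 283000 km².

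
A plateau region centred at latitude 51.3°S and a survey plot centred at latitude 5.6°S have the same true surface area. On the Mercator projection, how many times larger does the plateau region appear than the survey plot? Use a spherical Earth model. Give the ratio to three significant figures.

Mercator areal scale is sec²φ.
At 51.3°: sec²(51.3°) = 1/0.6252² = 2.558.
At 5.6°: sec²(5.6°) = 1/0.9952² = 1.010.
Ratio = 2.558/1.010 = cos²(5.6°)/cos²(51.3°) ≈ 2.53.

2.53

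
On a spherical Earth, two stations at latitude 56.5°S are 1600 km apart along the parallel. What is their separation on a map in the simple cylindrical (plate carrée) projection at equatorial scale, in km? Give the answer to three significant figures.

For the equirectangular projection with φ₀ = 0 (plate carrée), h = 1 along meridians and k = sec φ along parallels.
Along the parallel, k = sec 56.5° = 1/0.5519 = 1.812.
Map distance = 1600 × 1.812 ≈ 2900 km.

2900 km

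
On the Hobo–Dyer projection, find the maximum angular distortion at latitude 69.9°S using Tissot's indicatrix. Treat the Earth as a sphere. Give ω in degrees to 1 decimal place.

86.3°

The Hobo–Dyer projection is cylindrical equal-area with φ₀ = 37.5°. For cylindrical equal-area with standard parallel φ₀, h = cos φ / cos φ₀ and k = cos φ₀ / cos φ, so h·k = 1.
At 69.9°: h = 0.4332, k = 2.309; principal scales a = 2.309, b = 0.4332.
sin(ω/2) = (a − b)/(a + b) = 1.875/2.742 = 0.6840, so ω = 2 arcsin(0.6840) ≈ 86.3°.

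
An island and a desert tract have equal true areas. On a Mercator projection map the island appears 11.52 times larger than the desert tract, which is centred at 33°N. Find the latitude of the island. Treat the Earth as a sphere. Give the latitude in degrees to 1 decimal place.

75.7°

For equal true areas on Mercator, apparent areas scale as sec²φ, so the ratio is cos²φ₂ / cos²φ₁.
cos²φ₂ / cos²φ₁ = 11.52  ⇒  cos φ₁ = cos 33° / √11.52 = 0.8387/3.394 = 0.2471.
φ₁ = arccos(0.2471) ≈ 75.7°.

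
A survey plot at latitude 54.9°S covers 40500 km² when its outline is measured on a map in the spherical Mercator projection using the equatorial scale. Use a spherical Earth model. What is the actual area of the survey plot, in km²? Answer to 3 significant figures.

The Mercator projection is conformal; its linear scale factor is the same in every direction and equals sec φ = 1/cos φ.
Areal scale = k² = sec²φ = 1/cos²(54.9°) = 1/0.5750² = 3.025.
True area = apparent / (areal scale) = 40500 / 3.025 ≈ 13400 km².

13400 km²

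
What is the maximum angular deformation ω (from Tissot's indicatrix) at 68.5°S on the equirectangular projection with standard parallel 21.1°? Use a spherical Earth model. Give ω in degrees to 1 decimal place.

The equidistant cylindrical projection with φ₀ = 21.1° has h = 1 (meridians true) and k = cos φ₀ / cos φ along parallels.
At 68.5°: h = 1.000, k = 2.546; principal scales a = 2.546, b = 1.000.
sin(ω/2) = (a − b)/(a + b) = 1.546/3.546 = 0.4359, so ω = 2 arcsin(0.4359) ≈ 51.7°.

51.7°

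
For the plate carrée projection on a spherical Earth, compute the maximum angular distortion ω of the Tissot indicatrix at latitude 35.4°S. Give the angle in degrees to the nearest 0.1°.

For the equirectangular projection with φ₀ = 0 (plate carrée), h = 1 along meridians and k = sec φ along parallels.
At 35.4°: h = 1.000, k = 1.227; principal scales a = 1.227, b = 1.000.
sin(ω/2) = (a − b)/(a + b) = 0.2268/2.227 = 0.1019, so ω = 2 arcsin(0.1019) ≈ 11.7°.

11.7°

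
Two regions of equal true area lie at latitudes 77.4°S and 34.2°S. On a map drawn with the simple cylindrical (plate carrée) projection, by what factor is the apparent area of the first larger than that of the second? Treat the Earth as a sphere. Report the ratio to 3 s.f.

3.79

In the plate carrée (x = Rλ, y = Rφ), meridians are true-scale (h = 1) and parallels are stretched by k = sec φ.
Areal scale at 77.4°: h·k = 1.000 × 4.584 = 4.584.
Areal scale at 34.2°: h·k = 1.000 × 1.209 = 1.209.
Ratio = 4.584/1.209 ≈ 3.79.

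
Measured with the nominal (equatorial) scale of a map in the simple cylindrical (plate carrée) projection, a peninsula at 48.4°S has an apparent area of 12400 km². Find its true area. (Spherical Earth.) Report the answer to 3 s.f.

8230 km²

For the equirectangular projection with φ₀ = 0 (plate carrée), h = 1 along meridians and k = sec φ along parallels.
Areal scale = h·k = 1 × sec φ; at 48.4°, h = 1.000, k = 1.506, so h·k = 1.506.
True area = apparent / (areal scale) = 12400 / 1.506 ≈ 8230 km².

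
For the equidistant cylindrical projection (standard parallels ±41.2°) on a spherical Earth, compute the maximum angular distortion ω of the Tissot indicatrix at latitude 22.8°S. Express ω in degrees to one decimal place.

11.6°

The equidistant cylindrical projection with φ₀ = 41.2° has h = 1 (meridians true) and k = cos φ₀ / cos φ along parallels.
At 22.8°: h = 1.000, k = 0.8162; principal scales a = 1.000, b = 0.8162.
sin(ω/2) = (a − b)/(a + b) = 0.1838/1.816 = 0.1012, so ω = 2 arcsin(0.1012) ≈ 11.6°.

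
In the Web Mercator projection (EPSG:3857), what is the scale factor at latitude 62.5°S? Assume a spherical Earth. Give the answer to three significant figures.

2.17

Mercator is conformal, so the point scale is isotropic: h = k = sec φ = 1/cos φ.
k = 1/cos 62.5° = 1/0.4617 = 2.166.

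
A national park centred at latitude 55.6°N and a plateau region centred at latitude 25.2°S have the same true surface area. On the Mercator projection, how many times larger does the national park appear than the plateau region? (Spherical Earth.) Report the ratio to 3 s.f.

Mercator is conformal with k = sec φ, so areal scale = k² = sec²φ.
At 55.6°: sec²(55.6°) = 1/0.5650² = 3.133.
At 25.2°: sec²(25.2°) = 1/0.9048² = 1.221.
Ratio = 3.133/1.221 = cos²(25.2°)/cos²(55.6°) ≈ 2.56.

2.56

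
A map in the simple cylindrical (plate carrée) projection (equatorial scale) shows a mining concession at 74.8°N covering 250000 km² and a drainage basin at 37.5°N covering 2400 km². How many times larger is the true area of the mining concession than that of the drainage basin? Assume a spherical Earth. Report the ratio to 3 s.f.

Plate carrée has h = 1 and k = sec φ, giving areal scale sec φ; true area = (apparent area) · cos φ.
True area of mining concession: 250000 × cos(74.8°) = 250000 × 0.2622 = 65550 km².
True area of drainage basin: 2400 × cos(37.5°) = 2400 × 0.7934 = 1904 km².
Ratio = 65550 / 1904 ≈ 34.4.

34.4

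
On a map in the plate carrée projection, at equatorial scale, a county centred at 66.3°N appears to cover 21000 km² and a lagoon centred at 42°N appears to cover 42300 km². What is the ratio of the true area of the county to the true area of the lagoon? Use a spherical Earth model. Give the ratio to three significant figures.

0.269

On the plate carrée, areal scale = h·k = 1 × sec φ, so true area = apparent × cos φ.
True area of county: 21000 × cos(66.3°) = 21000 × 0.4019 = 8441 km².
True area of lagoon: 42300 × cos(42°) = 42300 × 0.7431 = 31440 km².
Ratio = 8441 / 31440 ≈ 0.269.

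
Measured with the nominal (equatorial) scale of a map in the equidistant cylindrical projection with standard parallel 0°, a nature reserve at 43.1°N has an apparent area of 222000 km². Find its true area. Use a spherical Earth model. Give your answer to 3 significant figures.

162000 km²

In the plate carrée (x = Rλ, y = Rφ), meridians are true-scale (h = 1) and parallels are stretched by k = sec φ.
Areal scale = h·k = 1 × sec φ; at 43.1°, h = 1.000, k = 1.370, so h·k = 1.370.
True area = apparent / (areal scale) = 222000 / 1.370 ≈ 162000 km².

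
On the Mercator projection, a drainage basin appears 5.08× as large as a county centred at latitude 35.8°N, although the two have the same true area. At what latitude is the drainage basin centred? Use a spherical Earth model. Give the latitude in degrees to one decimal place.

For equal true areas on Mercator, apparent areas scale as sec²φ, so the ratio is cos²φ₂ / cos²φ₁.
cos²φ₂ / cos²φ₁ = 5.08  ⇒  cos φ₁ = cos 35.8° / √5.08 = 0.8111/2.254 = 0.3599.
φ₁ = arccos(0.3599) ≈ 68.9°.

68.9°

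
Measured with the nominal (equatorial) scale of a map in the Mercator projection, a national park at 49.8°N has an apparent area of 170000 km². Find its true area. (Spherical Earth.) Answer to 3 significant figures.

The Mercator projection is conformal; its linear scale factor is the same in every direction and equals sec φ = 1/cos φ.
Areal scale = k² = sec²φ = 1/cos²(49.8°) = 1/0.6455² = 2.400.
True area = apparent / (areal scale) = 170000 / 2.400 ≈ 70800 km².

70800 km²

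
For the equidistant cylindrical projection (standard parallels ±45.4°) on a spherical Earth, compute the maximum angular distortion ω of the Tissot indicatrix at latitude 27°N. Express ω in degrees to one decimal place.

13.6°

In the equirectangular projection with standard parallel φ₀ = 45.4° (x = Rλ cos φ₀, y = Rφ), meridians are true-scale (h = 1) and the parallel scale is k = cos φ₀ / cos φ.
At 27°: h = 1.000, k = 0.7880; principal scales a = 1.000, b = 0.7880.
sin(ω/2) = (a − b)/(a + b) = 0.2120/1.788 = 0.1185, so ω = 2 arcsin(0.1185) ≈ 13.6°.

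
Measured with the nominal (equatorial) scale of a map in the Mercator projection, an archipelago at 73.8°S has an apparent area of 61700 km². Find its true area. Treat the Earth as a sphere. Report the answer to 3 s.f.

The Mercator projection is conformal; its linear scale factor is the same in every direction and equals sec φ = 1/cos φ.
Areal scale = k² = sec²φ = 1/cos²(73.8°) = 1/0.2790² = 12.85.
True area = apparent / (areal scale) = 61700 / 12.85 ≈ 4800 km².

4800 km²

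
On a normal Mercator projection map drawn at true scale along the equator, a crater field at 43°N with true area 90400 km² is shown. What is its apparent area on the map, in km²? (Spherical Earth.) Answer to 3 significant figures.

For Mercator, h = k = sec φ (a conformal cylindrical projection has a single point scale, 1/cos φ).
Areal scale = k² = sec²φ = 1/cos²(43°) = 1/0.7314² = 1.870.
Apparent area = 90400 × 1.870 ≈ 169000 km².

169000 km²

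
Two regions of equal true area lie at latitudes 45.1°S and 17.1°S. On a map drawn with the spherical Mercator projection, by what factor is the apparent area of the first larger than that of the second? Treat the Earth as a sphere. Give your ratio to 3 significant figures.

1.83

On Mercator, area is exaggerated by sec²φ = 1/cos²φ.
At 45.1°: sec²(45.1°) = 1/0.7059² = 2.007.
At 17.1°: sec²(17.1°) = 1/0.9558² = 1.095.
Ratio = 2.007/1.095 = cos²(17.1°)/cos²(45.1°) ≈ 1.83.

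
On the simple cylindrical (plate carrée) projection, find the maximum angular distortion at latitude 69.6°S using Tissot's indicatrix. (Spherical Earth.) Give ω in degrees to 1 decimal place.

57.8°

In the plate carrée (x = Rλ, y = Rφ), meridians are true-scale (h = 1) and parallels are stretched by k = sec φ.
At 69.6°: h = 1.000, k = 2.869; principal scales a = 2.869, b = 1.000.
sin(ω/2) = (a − b)/(a + b) = 1.869/3.869 = 0.4831, so ω = 2 arcsin(0.4831) ≈ 57.8°.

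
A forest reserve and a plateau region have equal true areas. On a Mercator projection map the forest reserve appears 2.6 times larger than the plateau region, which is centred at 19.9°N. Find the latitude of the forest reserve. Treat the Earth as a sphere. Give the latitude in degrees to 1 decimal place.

54.3°

For equal true areas on Mercator, apparent areas scale as sec²φ, so the ratio is cos²φ₂ / cos²φ₁.
cos²φ₂ / cos²φ₁ = 2.6  ⇒  cos φ₁ = cos 19.9° / √2.6 = 0.9403/1.612 = 0.5831.
φ₁ = arccos(0.5831) ≈ 54.3°.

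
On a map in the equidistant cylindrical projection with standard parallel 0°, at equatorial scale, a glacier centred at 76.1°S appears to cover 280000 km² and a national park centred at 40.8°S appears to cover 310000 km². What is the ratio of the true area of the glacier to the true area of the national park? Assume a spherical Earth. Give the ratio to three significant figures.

On the plate carrée, areal scale = h·k = 1 × sec φ, so true area = apparent × cos φ.
True area of glacier: 280000 × cos(76.1°) = 280000 × 0.2402 = 67260 km².
True area of national park: 310000 × cos(40.8°) = 310000 × 0.7570 = 234700 km².
Ratio = 67260 / 234700 ≈ 0.287.

0.287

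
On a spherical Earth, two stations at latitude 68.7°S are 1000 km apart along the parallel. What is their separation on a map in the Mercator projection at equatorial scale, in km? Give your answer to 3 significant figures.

2750 km

The Mercator projection is conformal; its linear scale factor is the same in every direction and equals sec φ = 1/cos φ.
Along the parallel, k = sec 68.7° = 1/0.3633 = 2.753.
Map distance = 1000 × 2.753 ≈ 2750 km.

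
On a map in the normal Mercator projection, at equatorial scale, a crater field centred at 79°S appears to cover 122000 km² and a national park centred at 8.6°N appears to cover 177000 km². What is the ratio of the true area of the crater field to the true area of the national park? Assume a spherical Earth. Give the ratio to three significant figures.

Mercator's areal exaggeration is sec²φ; hence true area = (apparent area) · cos²φ.
True area of crater field: 122000 × cos²(79°) = 122000 × 0.03641 = 4442 km².
True area of national park: 177000 × cos²(8.6°) = 177000 × 0.9776 = 173000 km².
Ratio = 4442 / 173000 ≈ 0.0257.

0.0257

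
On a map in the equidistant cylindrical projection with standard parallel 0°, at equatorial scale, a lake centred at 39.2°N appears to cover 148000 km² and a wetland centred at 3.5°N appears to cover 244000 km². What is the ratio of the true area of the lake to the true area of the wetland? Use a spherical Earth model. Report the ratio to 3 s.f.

0.471

On the plate carrée, areal scale = h·k = 1 × sec φ, so true area = apparent × cos φ.
True area of lake: 148000 × cos(39.2°) = 148000 × 0.7749 = 114700 km².
True area of wetland: 244000 × cos(3.5°) = 244000 × 0.9981 = 243500 km².
Ratio = 114700 / 243500 ≈ 0.471.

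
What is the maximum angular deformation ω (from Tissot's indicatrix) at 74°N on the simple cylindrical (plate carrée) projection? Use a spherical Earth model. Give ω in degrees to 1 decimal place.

Plate carrée maps x = Rλ, y = Rφ. The meridian scale is h = 1 and the parallel scale is k = 1/cos φ = sec φ.
At 74°: h = 1.000, k = 3.628; principal scales a = 3.628, b = 1.000.
sin(ω/2) = (a − b)/(a + b) = 2.628/4.628 = 0.5678, so ω = 2 arcsin(0.5678) ≈ 69.2°.

69.2°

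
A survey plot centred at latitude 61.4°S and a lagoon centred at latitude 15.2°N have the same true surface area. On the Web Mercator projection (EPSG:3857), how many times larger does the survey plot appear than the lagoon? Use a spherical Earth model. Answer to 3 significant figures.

4.06

Mercator areal scale is sec²φ.
At 61.4°: sec²(61.4°) = 1/0.4787² = 4.364.
At 15.2°: sec²(15.2°) = 1/0.9650² = 1.074.
Ratio = 4.364/1.074 = cos²(15.2°)/cos²(61.4°) ≈ 4.06.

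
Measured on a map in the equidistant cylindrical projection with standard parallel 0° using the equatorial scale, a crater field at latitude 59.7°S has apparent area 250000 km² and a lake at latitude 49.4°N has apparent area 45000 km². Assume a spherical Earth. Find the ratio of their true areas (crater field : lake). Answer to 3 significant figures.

On the plate carrée, areal scale = h·k = 1 × sec φ, so true area = apparent × cos φ.
True area of crater field: 250000 × cos(59.7°) = 250000 × 0.5045 = 126100 km².
True area of lake: 45000 × cos(49.4°) = 45000 × 0.6508 = 29280 km².
Ratio = 126100 / 29280 ≈ 4.31.

4.31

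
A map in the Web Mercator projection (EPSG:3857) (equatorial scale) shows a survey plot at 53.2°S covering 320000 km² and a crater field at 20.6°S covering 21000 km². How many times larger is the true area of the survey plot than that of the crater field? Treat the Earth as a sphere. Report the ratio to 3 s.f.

Mercator's areal exaggeration is sec²φ; hence true area = (apparent area) · cos²φ.
True area of survey plot: 320000 × cos²(53.2°) = 320000 × 0.3588 = 114800 km².
True area of crater field: 21000 × cos²(20.6°) = 21000 × 0.8762 = 18400 km².
Ratio = 114800 / 18400 ≈ 6.24.

6.24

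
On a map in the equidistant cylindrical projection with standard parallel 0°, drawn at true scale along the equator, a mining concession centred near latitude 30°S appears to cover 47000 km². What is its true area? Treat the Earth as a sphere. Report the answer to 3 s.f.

In the plate carrée (x = Rλ, y = Rφ), meridians are true-scale (h = 1) and parallels are stretched by k = sec φ.
Areal scale = h·k = 1 × sec φ; at 30°, h = 1.000, k = 1.155, so h·k = 1.155.
True area = apparent / (areal scale) = 47000 / 1.155 ≈ 40700 km².

40700 km²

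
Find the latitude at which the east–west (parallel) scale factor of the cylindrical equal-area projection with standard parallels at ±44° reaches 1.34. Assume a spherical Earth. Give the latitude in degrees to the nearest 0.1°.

57.5°

A cylindrical equal-area projection with standard parallel φ₀ has meridian scale h = cos φ / cos φ₀ and parallel scale k = cos φ₀ / cos φ (so areas are preserved, h·k = 1).
k = cos φ₀ / cos φ = 1.34  ⇒  cos φ = cos 44° / 1.34 = 0.5368.
φ = arccos(0.5368) ≈ 57.5°.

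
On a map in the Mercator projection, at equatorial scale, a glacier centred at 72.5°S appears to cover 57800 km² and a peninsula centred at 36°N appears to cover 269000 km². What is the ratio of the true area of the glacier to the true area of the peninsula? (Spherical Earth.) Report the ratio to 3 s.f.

0.0297

Mercator's areal exaggeration is sec²φ; hence true area = (apparent area) · cos²φ.
True area of glacier: 57800 × cos²(72.5°) = 57800 × 0.09042 = 5227 km².
True area of peninsula: 269000 × cos²(36°) = 269000 × 0.6545 = 176100 km².
Ratio = 5227 / 176100 ≈ 0.0297.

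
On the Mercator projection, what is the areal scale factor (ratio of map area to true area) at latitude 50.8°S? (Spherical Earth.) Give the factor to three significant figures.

Mercator is conformal, so the point scale is isotropic: h = k = sec φ = 1/cos φ.
Areal scale = k² = sec²φ = 1/cos²(50.8°) = 1/0.6320² = 2.503.

2.50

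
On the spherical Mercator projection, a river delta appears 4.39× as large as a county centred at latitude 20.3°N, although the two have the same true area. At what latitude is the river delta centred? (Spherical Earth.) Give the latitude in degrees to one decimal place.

Mercator areal scale is sec²φ, so apparent-area ratio = sec²φ₁ / sec²φ₂ = cos²φ₂ / cos²φ₁.
cos²φ₂ / cos²φ₁ = 4.39  ⇒  cos φ₁ = cos 20.3° / √4.39 = 0.9379/2.095 = 0.4476.
φ₁ = arccos(0.4476) ≈ 63.4°.

63.4°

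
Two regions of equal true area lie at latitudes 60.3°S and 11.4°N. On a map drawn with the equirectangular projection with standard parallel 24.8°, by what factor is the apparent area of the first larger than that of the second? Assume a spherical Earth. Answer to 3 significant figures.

With standard parallel φ₀ = 24.8°, the equirectangular projection gives x = Rλ cos φ₀, y = Rφ, so h = 1 and k = cos 24.8° / cos φ.
Areal scale at 60.3°: h·k = 1.000 × 1.832 = 1.832.
Areal scale at 11.4°: h·k = 1.000 × 0.9260 = 0.9260.
Ratio = 1.832/0.9260 ≈ 1.98.

1.98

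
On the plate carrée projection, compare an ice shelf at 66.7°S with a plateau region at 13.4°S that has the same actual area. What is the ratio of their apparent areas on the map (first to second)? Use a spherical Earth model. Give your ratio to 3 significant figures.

Plate carrée maps x = Rλ, y = Rφ. The meridian scale is h = 1 and the parallel scale is k = 1/cos φ = sec φ.
Areal scale at 66.7°: h·k = 1.000 × 2.528 = 2.528.
Areal scale at 13.4°: h·k = 1.000 × 1.028 = 1.028.
Ratio = 2.528/1.028 ≈ 2.46.

2.46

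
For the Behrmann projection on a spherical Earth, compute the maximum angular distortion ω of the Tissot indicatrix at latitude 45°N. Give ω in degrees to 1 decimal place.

The Behrmann projection is cylindrical equal-area with φ₀ = 30°. For cylindrical equal-area with standard parallel φ₀, h = cos φ / cos φ₀ and k = cos φ₀ / cos φ, so h·k = 1.
At 45°: h = 0.8165, k = 1.225; principal scales a = 1.225, b = 0.8165.
sin(ω/2) = (a − b)/(a + b) = 0.4082/2.041 = 0.2000, so ω = 2 arcsin(0.2000) ≈ 23.1°.

23.1°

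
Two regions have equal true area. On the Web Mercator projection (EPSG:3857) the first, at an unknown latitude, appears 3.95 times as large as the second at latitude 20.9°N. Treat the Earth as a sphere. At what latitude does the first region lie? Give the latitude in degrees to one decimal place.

62.0°

On Mercator, (apparent₁)/(apparent₂) = sec²φ₁ / sec²φ₂ when true areas are equal.
cos²φ₂ / cos²φ₁ = 3.95  ⇒  cos φ₁ = cos 20.9° / √3.95 = 0.9342/1.987 = 0.4700.
φ₁ = arccos(0.4700) ≈ 62.0°.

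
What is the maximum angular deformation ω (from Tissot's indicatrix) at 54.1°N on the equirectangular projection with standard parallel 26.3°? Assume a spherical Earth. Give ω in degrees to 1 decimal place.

The equidistant cylindrical projection with φ₀ = 26.3° has h = 1 (meridians true) and k = cos φ₀ / cos φ along parallels.
At 54.1°: h = 1.000, k = 1.529; principal scales a = 1.529, b = 1.000.
sin(ω/2) = (a − b)/(a + b) = 0.5289/2.529 = 0.2091, so ω = 2 arcsin(0.2091) ≈ 24.1°.

24.1°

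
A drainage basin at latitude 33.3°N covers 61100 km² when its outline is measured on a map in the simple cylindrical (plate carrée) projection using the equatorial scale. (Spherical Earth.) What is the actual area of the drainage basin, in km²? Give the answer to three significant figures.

Plate carrée maps x = Rλ, y = Rφ. The meridian scale is h = 1 and the parallel scale is k = 1/cos φ = sec φ.
Areal scale = h·k = 1 × sec φ; at 33.3°, h = 1.000, k = 1.196, so h·k = 1.196.
True area = apparent / (areal scale) = 61100 / 1.196 ≈ 51100 km².

51100 km²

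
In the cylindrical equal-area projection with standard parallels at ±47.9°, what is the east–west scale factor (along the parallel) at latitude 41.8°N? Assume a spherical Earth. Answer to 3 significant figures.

Cylindrical equal-area (φ₀ = 47.9°): h = cos φ / cos 47.9° along meridians, k = cos 47.9° / cos φ along parallels; h·k = 1.
k = cos 47.9° / cos 41.8° = 0.6704/0.7455 = 0.8993.

0.899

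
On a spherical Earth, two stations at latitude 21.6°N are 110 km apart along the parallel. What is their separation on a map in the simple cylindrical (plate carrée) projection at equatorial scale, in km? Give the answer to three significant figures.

For the equirectangular projection with φ₀ = 0 (plate carrée), h = 1 along meridians and k = sec φ along parallels.
Along the parallel, k = sec 21.6° = 1/0.9298 = 1.076.
Map distance = 110 × 1.076 ≈ 118 km.

118 km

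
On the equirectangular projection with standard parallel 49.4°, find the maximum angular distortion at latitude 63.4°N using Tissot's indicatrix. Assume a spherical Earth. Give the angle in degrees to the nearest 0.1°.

In the equirectangular projection with standard parallel φ₀ = 49.4° (x = Rλ cos φ₀, y = Rφ), meridians are true-scale (h = 1) and the parallel scale is k = cos φ₀ / cos φ.
At 63.4°: h = 1.000, k = 1.453; principal scales a = 1.453, b = 1.000.
sin(ω/2) = (a − b)/(a + b) = 0.4534/2.453 = 0.1848, so ω = 2 arcsin(0.1848) ≈ 21.3°.

21.3°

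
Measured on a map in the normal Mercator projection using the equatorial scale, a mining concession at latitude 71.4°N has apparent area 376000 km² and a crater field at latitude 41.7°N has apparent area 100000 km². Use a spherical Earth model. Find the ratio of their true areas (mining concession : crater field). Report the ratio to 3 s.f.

On Mercator the areal scale is sec²φ, so true area = apparent × cos²φ.
True area of mining concession: 376000 × cos²(71.4°) = 376000 × 0.1017 = 38250 km².
True area of crater field: 100000 × cos²(41.7°) = 100000 × 0.5575 = 55750 km².
Ratio = 38250 / 55750 ≈ 0.686.

0.686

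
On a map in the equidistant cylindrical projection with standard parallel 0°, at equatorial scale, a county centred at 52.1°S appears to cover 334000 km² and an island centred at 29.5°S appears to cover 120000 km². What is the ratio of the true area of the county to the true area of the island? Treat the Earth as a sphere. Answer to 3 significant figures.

1.96

Plate carrée has h = 1 and k = sec φ, giving areal scale sec φ; true area = (apparent area) · cos φ.
True area of county: 334000 × cos(52.1°) = 334000 × 0.6143 = 205200 km².
True area of island: 120000 × cos(29.5°) = 120000 × 0.8704 = 104400 km².
Ratio = 205200 / 104400 ≈ 1.96.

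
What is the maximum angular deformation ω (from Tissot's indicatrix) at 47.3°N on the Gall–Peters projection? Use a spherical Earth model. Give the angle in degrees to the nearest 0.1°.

The Gall–Peters projection is cylindrical equal-area with φ₀ = 45°. For cylindrical equal-area with standard parallel φ₀, h = cos φ / cos φ₀ and k = cos φ₀ / cos φ, so h·k = 1.
At 47.3°: h = 0.9591, k = 1.043; principal scales a = 1.043, b = 0.9591.
sin(ω/2) = (a − b)/(a + b) = 0.08362/2.002 = 0.04177, so ω = 2 arcsin(0.04177) ≈ 4.8°.

4.8°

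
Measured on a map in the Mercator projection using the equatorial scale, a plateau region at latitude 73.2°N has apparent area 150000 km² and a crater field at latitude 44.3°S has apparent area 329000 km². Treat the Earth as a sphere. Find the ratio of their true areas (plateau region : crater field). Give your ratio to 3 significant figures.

Since Mercator area scale is 1/cos²φ, the true area equals the apparent area multiplied by cos²φ.
True area of plateau region: 150000 × cos²(73.2°) = 150000 × 0.08354 = 12530 km².
True area of crater field: 329000 × cos²(44.3°) = 329000 × 0.5122 = 168500 km².
Ratio = 12530 / 168500 ≈ 0.0744.

0.0744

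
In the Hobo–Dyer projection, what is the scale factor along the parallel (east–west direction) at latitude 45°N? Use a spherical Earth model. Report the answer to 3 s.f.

1.12

Hobo–Dyer is a cylindrical equal-area projection with standard parallels at ±37.5°. For cylindrical equal-area with standard parallel φ₀, h = cos φ / cos φ₀ and k = cos φ₀ / cos φ, so h·k = 1.
k = cos 37.5° / cos 45° = 0.7934/0.7071 = 1.122.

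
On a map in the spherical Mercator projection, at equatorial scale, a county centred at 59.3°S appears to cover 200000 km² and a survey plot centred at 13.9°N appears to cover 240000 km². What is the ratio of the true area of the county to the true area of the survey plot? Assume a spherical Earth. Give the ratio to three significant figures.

0.231

Mercator's areal exaggeration is sec²φ; hence true area = (apparent area) · cos²φ.
True area of county: 200000 × cos²(59.3°) = 200000 × 0.2607 = 52130 km².
True area of survey plot: 240000 × cos²(13.9°) = 240000 × 0.9423 = 226100 km².
Ratio = 52130 / 226100 ≈ 0.231.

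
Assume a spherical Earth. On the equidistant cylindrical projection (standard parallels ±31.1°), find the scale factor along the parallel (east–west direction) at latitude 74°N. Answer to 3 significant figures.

With standard parallel φ₀ = 31.1°, the equirectangular projection gives x = Rλ cos φ₀, y = Rφ, so h = 1 and k = cos 31.1° / cos φ.
k = cos 31.1° / cos 74° = 0.8563/0.2756 = 3.106.

3.11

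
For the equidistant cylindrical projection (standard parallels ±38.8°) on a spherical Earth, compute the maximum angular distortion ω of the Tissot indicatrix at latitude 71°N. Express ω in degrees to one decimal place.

48.5°

The equidistant cylindrical projection with φ₀ = 38.8° has h = 1 (meridians true) and k = cos φ₀ / cos φ along parallels.
At 71°: h = 1.000, k = 2.394; principal scales a = 2.394, b = 1.000.
sin(ω/2) = (a − b)/(a + b) = 1.394/3.394 = 0.4107, so ω = 2 arcsin(0.4107) ≈ 48.5°.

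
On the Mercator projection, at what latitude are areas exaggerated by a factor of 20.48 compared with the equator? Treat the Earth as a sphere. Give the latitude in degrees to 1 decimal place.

Mercator areal scale is sec²φ.
sec²φ = 20.48  ⇒  cos²φ = 0.04883  ⇒  cos φ = 0.2210.
φ = arccos(0.2210) ≈ 77.2°.

77.2°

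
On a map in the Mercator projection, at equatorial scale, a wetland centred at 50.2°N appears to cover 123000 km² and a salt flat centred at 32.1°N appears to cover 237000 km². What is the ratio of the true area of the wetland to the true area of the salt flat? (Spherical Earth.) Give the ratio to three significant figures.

Since Mercator area scale is 1/cos²φ, the true area equals the apparent area multiplied by cos²φ.
True area of wetland: 123000 × cos²(50.2°) = 123000 × 0.4097 = 50400 km².
True area of salt flat: 237000 × cos²(32.1°) = 237000 × 0.7176 = 170100 km².
Ratio = 50400 / 170100 ≈ 0.296.

0.296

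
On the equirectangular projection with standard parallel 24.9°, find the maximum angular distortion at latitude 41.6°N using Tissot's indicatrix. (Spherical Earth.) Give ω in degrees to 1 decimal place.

11.0°

The equidistant cylindrical projection with φ₀ = 24.9° has h = 1 (meridians true) and k = cos φ₀ / cos φ along parallels.
At 41.6°: h = 1.000, k = 1.213; principal scales a = 1.213, b = 1.000.
sin(ω/2) = (a − b)/(a + b) = 0.2130/2.213 = 0.09623, so ω = 2 arcsin(0.09623) ≈ 11.0°.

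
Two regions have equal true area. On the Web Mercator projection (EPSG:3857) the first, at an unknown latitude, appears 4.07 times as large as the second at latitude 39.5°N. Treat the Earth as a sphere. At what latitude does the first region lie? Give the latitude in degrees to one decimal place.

67.5°

Mercator areal scale is sec²φ, so apparent-area ratio = sec²φ₁ / sec²φ₂ = cos²φ₂ / cos²φ₁.
cos²φ₂ / cos²φ₁ = 4.07  ⇒  cos φ₁ = cos 39.5° / √4.07 = 0.7716/2.017 = 0.3825.
φ₁ = arccos(0.3825) ≈ 67.5°.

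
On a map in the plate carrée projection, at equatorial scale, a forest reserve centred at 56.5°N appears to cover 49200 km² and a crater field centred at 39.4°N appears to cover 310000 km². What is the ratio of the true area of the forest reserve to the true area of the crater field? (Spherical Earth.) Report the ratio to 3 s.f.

0.113

Plate carrée has h = 1 and k = sec φ, giving areal scale sec φ; true area = (apparent area) · cos φ.
True area of forest reserve: 49200 × cos(56.5°) = 49200 × 0.5519 = 27160 km².
True area of crater field: 310000 × cos(39.4°) = 310000 × 0.7727 = 239500 km².
Ratio = 27160 / 239500 ≈ 0.113.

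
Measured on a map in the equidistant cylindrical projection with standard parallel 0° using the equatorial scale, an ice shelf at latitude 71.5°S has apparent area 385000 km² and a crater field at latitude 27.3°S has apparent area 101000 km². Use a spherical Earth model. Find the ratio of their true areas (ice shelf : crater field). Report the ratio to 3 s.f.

1.36

On the plate carrée, areal scale = h·k = 1 × sec φ, so true area = apparent × cos φ.
True area of ice shelf: 385000 × cos(71.5°) = 385000 × 0.3173 = 122200 km².
True area of crater field: 101000 × cos(27.3°) = 101000 × 0.8886 = 89750 km².
Ratio = 122200 / 89750 ≈ 1.36.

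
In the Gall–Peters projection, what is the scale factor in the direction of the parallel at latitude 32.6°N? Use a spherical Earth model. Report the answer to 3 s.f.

Gall–Peters is a cylindrical equal-area projection with standard parallels at ±45°. A cylindrical equal-area projection with standard parallel φ₀ has meridian scale h = cos φ / cos φ₀ and parallel scale k = cos φ₀ / cos φ (so areas are preserved, h·k = 1).
k = cos 45° / cos 32.6° = 0.7071/0.8425 = 0.8393.

0.839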